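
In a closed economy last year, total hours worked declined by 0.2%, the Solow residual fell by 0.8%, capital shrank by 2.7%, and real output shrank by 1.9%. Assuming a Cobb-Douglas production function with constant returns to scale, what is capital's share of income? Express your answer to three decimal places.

gY = gA + α·gK + (1−α)·gL, so gY − gA − gL = α(gK − gL).
-1.9 + 0.8 + 0.2 = α × (-2.7 − (-0.2)).
-0.9 = -2.5 α, so α = 0.36.

α = 0.360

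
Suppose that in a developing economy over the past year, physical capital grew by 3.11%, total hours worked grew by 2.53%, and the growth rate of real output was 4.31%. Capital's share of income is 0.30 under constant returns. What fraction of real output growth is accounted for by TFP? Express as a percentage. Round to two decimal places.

TFP accounted for 37.26% of growth.

Labor's share = 1 − 0.3 = 0.7.
Physical capital: 0.3 × 3.11 = 0.933 pp.
Total hours worked: 0.7 × 2.53 = 1.771 pp.
TFP growth = 4.31 − 2.704 = 1.606%.
TFP share of growth = 1.606 / 4.31 × 100 = 37.2622%.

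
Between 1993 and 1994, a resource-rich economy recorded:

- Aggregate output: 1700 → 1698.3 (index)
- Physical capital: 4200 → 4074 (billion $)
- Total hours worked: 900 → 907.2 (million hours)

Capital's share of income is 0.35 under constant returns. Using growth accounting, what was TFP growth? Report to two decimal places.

TFP grew 0.43%.

Aggregate output growth = (1698.3 − 1700) / 1700 = -0.1%.
Physical capital growth = (4074 − 4200) / 4200 = -3%.
Total hours worked growth = (907.2 − 900) / 900 = 0.8%.
Labor's share = 1 − 0.35 = 0.65.
Physical capital: 0.35 × (-3) = -1.05 pp.
Total hours worked: 0.65 × 0.8 = 0.52 pp.
TFP growth = -0.1 + 0.53 = 0.43%.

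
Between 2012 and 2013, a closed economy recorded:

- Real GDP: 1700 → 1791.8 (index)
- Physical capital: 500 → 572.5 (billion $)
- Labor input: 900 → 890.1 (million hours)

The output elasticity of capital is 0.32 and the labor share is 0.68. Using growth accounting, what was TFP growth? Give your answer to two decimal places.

1.51%

Real GDP growth = (1791.8 − 1700) / 1700 = 5.4%.
Physical capital growth = (572.5 − 500) / 500 = 14.5%.
Labor input growth = (890.1 − 900) / 900 = -1.1%.
Labor's share = 1 − 0.32 = 0.68.
Physical capital: 0.32 × 14.5 = 4.64 pp.
Labor input: 0.68 × (-1.1) = -0.748 pp.
TFP growth = 5.4 − 3.892 = 1.508%.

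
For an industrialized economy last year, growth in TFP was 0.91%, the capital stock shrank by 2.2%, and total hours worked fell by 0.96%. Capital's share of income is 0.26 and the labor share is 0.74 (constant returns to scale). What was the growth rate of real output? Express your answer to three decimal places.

-0.372%

Labor's share = 1 − 0.26 = 0.74.
The capital stock: 0.26 × (-2.2) = -0.572 pp.
Total hours worked: 0.74 × (-0.96) = -0.7104 pp.
Output growth = 0.91 + (-1.2824) = -0.3724%.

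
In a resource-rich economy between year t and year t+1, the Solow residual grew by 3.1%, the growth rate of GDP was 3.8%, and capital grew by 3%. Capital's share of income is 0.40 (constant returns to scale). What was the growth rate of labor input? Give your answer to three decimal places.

-0.833%

Labor's share = 1 − 0.4 = 0.6.
gY = gA + 0.4×3 + 0.6×g.
0.6×g = 3.8 − 3.1 − 1.2 = -0.5.
g = -0.5 / 0.6 = -0.83333%.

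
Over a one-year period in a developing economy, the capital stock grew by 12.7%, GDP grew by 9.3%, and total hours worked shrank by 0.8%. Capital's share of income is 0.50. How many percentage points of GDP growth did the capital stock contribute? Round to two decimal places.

Contribution = share × growth = 0.5 × 12.7 = 6.35 pp.

6.35 pp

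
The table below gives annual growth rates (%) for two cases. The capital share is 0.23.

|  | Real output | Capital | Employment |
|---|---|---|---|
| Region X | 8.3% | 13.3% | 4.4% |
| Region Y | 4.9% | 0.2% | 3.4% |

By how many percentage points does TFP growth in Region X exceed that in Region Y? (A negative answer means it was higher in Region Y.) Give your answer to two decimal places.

Labor's share = 1 − 0.23 = 0.77.
Region X: TFP = 8.3 − 3.059 − 3.388 = 1.853%.
Region Y: TFP = 4.9 − 0.046 − 2.618 = 2.236%.
Difference = 1.853 − (2.236) = -0.383 pp.

-0.38 percentage points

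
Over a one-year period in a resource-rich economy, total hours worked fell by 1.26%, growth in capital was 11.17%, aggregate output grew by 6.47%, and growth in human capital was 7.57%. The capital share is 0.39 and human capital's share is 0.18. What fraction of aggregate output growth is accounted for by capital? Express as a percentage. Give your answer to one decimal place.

Capital accounted for 67.3% of growth.

Capital contributed 0.39 × 11.17 = 4.3563 pp.
Share of growth = 4.3563 / 6.47 × 100 = 67.331%.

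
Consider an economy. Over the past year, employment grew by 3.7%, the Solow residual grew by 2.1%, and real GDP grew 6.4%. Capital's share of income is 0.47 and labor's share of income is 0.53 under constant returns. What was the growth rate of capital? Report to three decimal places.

Capital growth was 4.977%.

Labor's share = 1 − 0.47 = 0.53.
gY = gA + 0.53×3.7 + 0.47×g.
0.47×g = 6.4 − 2.1 − 1.961 = 2.339.
g = 2.339 / 0.47 = 4.9766%.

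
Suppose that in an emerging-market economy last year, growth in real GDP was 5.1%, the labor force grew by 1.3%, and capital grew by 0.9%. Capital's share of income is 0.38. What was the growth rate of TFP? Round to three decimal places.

Labor's share = 1 − 0.38 = 0.62.
Capital: 0.38 × 0.9 = 0.342 pp.
The labor force: 0.62 × 1.3 = 0.806 pp.
TFP growth = 5.1 − 1.148 = 3.952%.

3.952%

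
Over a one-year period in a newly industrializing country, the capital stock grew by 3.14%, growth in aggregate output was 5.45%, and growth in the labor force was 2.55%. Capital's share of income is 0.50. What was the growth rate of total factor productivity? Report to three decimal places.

Labor's share = 1 − 0.5 = 0.5.
The capital stock: 0.5 × 3.14 = 1.57 pp.
The labor force: 0.5 × 2.55 = 1.275 pp.
TFP growth = 5.45 − 2.845 = 2.605%.

2.605%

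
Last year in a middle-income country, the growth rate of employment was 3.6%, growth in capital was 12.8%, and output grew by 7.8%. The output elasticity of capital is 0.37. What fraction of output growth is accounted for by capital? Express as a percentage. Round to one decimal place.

Capital accounted for 60.7% of growth.

Capital contributed 0.37 × 12.8 = 4.736 pp.
Share of growth = 4.736 / 7.8 × 100 = 60.718%.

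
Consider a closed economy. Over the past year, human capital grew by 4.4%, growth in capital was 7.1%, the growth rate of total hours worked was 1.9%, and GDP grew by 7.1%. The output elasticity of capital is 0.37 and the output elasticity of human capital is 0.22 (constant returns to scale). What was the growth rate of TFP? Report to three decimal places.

Labor's share = 1 − 0.37 − 0.22 = 0.41.
Capital: 0.37 × 7.1 = 2.627 pp.
Human capital: 0.22 × 4.4 = 0.968 pp.
Total hours worked: 0.41 × 1.9 = 0.779 pp.
TFP growth = 7.1 − 4.374 = 2.726%.

2.726%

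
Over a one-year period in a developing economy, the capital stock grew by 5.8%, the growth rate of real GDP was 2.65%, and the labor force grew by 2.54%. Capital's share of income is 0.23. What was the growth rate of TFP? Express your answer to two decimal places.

Labor's share = 1 − 0.23 = 0.77.
The capital stock: 0.23 × 5.8 = 1.334 pp.
The labor force: 0.77 × 2.54 = 1.9558 pp.
TFP growth = 2.65 − 3.2898 = -0.6398%.

-0.64%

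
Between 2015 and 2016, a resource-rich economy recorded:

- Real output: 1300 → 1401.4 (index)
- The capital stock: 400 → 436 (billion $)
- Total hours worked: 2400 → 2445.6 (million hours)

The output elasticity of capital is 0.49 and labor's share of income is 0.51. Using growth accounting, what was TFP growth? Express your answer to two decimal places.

2.42%

Real output growth = (1401.4 − 1300) / 1300 = 7.8%.
The capital stock growth = (436 − 400) / 400 = 9%.
Total hours worked growth = (2445.6 − 2400) / 2400 = 1.9%.
Labor's share = 1 − 0.49 = 0.51.
The capital stock: 0.49 × 9 = 4.41 pp.
Total hours worked: 0.51 × 1.9 = 0.969 pp.
TFP growth = 7.8 − 5.379 = 2.421%.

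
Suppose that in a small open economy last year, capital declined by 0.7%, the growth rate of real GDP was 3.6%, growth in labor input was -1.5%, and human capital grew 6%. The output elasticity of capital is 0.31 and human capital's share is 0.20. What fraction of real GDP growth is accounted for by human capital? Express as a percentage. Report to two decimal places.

Human capital accounted for 33.33% of growth.

Human capital contributed 0.2 × 6 = 1.2 pp.
Share of growth = 1.2 / 3.6 × 100 = 33.3333%.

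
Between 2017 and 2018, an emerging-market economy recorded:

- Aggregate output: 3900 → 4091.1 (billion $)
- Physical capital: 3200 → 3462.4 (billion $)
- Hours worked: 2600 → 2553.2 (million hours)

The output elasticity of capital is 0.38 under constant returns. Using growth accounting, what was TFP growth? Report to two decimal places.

Aggregate output growth = (4091.1 − 3900) / 3900 = 4.9%.
Physical capital growth = (3462.4 − 3200) / 3200 = 8.2%.
Hours worked growth = (2553.2 − 2600) / 2600 = -1.8%.
Labor's share = 1 − 0.38 = 0.62.
Physical capital: 0.38 × 8.2 = 3.116 pp.
Hours worked: 0.62 × (-1.8) = -1.116 pp.
TFP growth = 4.9 − 2 = 2.9%.

2.90%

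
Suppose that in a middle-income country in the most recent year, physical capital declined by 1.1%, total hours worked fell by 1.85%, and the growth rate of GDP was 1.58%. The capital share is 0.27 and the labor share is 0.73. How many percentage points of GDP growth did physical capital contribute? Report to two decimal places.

-0.30 pp

Contribution = share × growth = 0.27 × (-1.1) = -0.297 pp.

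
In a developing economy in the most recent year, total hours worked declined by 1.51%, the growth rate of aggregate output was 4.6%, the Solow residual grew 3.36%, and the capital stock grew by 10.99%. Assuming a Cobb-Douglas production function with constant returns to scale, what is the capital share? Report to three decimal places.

gY = gA + α·gK + (1−α)·gL, so gY − gA − gL = α(gK − gL).
4.6 − 3.36 + 1.51 = α × (10.99 − (-1.51)).
2.75 = 12.5 α, so α = 0.22.

α = 0.220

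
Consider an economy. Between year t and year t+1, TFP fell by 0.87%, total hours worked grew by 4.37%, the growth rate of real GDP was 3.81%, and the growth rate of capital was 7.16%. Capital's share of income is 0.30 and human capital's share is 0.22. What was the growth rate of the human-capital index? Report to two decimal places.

Labor's share = 1 − 0.3 − 0.22 = 0.48.
gY = gA + 0.3×7.16 + 0.48×4.37 + 0.22×g.
0.22×g = 3.81 + 0.87 − 4.2456 = 0.4344.
g = 0.4344 / 0.22 = 1.9745%.

1.97%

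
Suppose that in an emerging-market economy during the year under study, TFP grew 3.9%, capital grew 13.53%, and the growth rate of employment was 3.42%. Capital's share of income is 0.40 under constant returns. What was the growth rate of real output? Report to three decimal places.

Labor's share = 1 − 0.4 = 0.6.
Capital: 0.4 × 13.53 = 5.412 pp.
Employment: 0.6 × 3.42 = 2.052 pp.
Output growth = 3.9 + 7.464 = 11.364%.

11.364%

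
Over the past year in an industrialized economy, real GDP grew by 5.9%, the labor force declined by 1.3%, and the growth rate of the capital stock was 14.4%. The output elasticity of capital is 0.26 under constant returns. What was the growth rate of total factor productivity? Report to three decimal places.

Labor's share = 1 − 0.26 = 0.74.
The capital stock: 0.26 × 14.4 = 3.744 pp.
The labor force: 0.74 × (-1.3) = -0.962 pp.
TFP growth = 5.9 − 2.782 = 3.118%.

3.118%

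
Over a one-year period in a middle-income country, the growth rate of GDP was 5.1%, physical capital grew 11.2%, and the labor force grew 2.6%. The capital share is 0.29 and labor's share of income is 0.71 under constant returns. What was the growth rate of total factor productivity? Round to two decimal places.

0.01%

Labor's share = 1 − 0.29 = 0.71.
Physical capital: 0.29 × 11.2 = 3.248 pp.
The labor force: 0.71 × 2.6 = 1.846 pp.
TFP growth = 5.1 − 5.094 = 0.006%.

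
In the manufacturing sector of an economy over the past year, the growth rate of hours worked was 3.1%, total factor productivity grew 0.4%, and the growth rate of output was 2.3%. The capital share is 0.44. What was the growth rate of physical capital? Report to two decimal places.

0.37%

Labor's share = 1 − 0.44 = 0.56.
gY = gA + 0.56×3.1 + 0.44×g.
0.44×g = 2.3 − 0.4 − 1.736 = 0.164.
g = 0.164 / 0.44 = 0.3727%.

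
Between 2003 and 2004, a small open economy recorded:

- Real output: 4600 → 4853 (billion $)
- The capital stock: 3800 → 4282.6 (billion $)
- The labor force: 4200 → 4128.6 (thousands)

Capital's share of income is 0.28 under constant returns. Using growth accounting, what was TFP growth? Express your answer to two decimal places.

3.17%

Real output growth = (4853 − 4600) / 4600 = 5.5%.
The capital stock growth = (4282.6 − 3800) / 3800 = 12.7%.
The labor force growth = (4128.6 − 4200) / 4200 = -1.7%.
Labor's share = 1 − 0.28 = 0.72.
The capital stock: 0.28 × 12.7 = 3.556 pp.
The labor force: 0.72 × (-1.7) = -1.224 pp.
TFP growth = 5.5 − 2.332 = 3.168%.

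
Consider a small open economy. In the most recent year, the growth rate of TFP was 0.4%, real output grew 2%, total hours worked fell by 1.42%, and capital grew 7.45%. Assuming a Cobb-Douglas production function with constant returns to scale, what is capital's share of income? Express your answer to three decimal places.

gY = gA + α·gK + (1−α)·gL, so gY − gA − gL = α(gK − gL).
2 − 0.4 + 1.42 = α × (7.45 − (-1.42)).
3.02 = 8.87 α, so α = 0.34047.

Capital's share of income is 0.340.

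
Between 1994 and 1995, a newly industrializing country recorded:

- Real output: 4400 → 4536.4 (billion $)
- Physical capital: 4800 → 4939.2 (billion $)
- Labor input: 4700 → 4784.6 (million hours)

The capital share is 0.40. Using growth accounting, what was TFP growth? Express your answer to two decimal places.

0.86%

Real output growth = (4536.4 − 4400) / 4400 = 3.1%.
Physical capital growth = (4939.2 − 4800) / 4800 = 2.9%.
Labor input growth = (4784.6 − 4700) / 4700 = 1.8%.
Labor's share = 1 − 0.4 = 0.6.
Physical capital: 0.4 × 2.9 = 1.16 pp.
Labor input: 0.6 × 1.8 = 1.08 pp.
TFP growth = 3.1 − 2.24 = 0.86%.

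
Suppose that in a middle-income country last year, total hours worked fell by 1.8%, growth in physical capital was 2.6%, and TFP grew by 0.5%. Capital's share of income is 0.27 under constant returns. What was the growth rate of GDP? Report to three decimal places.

Labor's share = 1 − 0.27 = 0.73.
Physical capital: 0.27 × 2.6 = 0.702 pp.
Total hours worked: 0.73 × (-1.8) = -1.314 pp.
Output growth = 0.5 + (-0.612) = -0.112%.

-0.112%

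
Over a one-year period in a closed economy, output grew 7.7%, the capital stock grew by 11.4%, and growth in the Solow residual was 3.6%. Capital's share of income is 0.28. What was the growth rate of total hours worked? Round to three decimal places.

Labor's share = 1 − 0.28 = 0.72.
gY = gA + 0.28×11.4 + 0.72×g.
0.72×g = 7.7 − 3.6 − 3.192 = 0.908.
g = 0.908 / 0.72 = 1.26111%.

1.261%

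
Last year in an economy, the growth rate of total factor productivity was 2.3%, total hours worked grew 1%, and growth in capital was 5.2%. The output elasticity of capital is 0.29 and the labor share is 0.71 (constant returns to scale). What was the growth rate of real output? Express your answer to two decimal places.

Real output grew 4.52%.

Labor's share = 1 − 0.29 = 0.71.
Capital: 0.29 × 5.2 = 1.508 pp.
Total hours worked: 0.71 × 1 = 0.71 pp.
Output growth = 2.3 + 2.218 = 4.518%.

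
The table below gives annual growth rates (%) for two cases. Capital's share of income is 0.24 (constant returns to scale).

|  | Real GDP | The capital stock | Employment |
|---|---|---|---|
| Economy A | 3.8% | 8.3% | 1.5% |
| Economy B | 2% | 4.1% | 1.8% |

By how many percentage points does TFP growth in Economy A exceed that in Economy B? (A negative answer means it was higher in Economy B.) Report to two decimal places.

1.02 percentage points

Labor's share = 1 − 0.24 = 0.76.
Economy A: TFP = 3.8 − 1.992 − 1.14 = 0.668%.
Economy B: TFP = 2 − 0.984 − 1.368 = -0.352%.
Difference = 0.668 − (-0.352) = 1.02 pp.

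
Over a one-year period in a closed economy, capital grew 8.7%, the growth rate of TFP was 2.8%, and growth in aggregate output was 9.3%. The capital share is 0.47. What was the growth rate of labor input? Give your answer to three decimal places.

4.549%

Labor's share = 1 − 0.47 = 0.53.
gY = gA + 0.47×8.7 + 0.53×g.
0.53×g = 9.3 − 2.8 − 4.089 = 2.411.
g = 2.411 / 0.53 = 4.54906%.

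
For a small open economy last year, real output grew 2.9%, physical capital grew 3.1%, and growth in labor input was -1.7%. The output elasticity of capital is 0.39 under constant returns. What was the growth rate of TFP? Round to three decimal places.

Labor's share = 1 − 0.39 = 0.61.
Physical capital: 0.39 × 3.1 = 1.209 pp.
Labor input: 0.61 × (-1.7) = -1.037 pp.
TFP growth = 2.9 − 0.172 = 2.728%.

2.728%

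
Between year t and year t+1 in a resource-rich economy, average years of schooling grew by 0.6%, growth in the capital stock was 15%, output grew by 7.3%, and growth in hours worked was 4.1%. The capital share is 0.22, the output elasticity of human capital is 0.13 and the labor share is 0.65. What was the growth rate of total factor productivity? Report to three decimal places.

1.257%

Labor's share = 1 − 0.22 − 0.13 = 0.65.
The capital stock: 0.22 × 15 = 3.3 pp.
Average years of schooling: 0.13 × 0.6 = 0.078 pp.
Hours worked: 0.65 × 4.1 = 2.665 pp.
TFP growth = 7.3 − 6.043 = 1.257%.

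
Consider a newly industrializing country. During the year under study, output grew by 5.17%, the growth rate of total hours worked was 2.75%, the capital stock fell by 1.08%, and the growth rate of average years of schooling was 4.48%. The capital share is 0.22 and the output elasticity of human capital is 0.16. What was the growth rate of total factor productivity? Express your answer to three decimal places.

Total factor productivity grew 2.986%.

Labor's share = 1 − 0.22 − 0.16 = 0.62.
The capital stock: 0.22 × (-1.08) = -0.2376 pp.
Average years of schooling: 0.16 × 4.48 = 0.7168 pp.
Total hours worked: 0.62 × 2.75 = 1.705 pp.
TFP growth = 5.17 − 2.1842 = 2.9858%.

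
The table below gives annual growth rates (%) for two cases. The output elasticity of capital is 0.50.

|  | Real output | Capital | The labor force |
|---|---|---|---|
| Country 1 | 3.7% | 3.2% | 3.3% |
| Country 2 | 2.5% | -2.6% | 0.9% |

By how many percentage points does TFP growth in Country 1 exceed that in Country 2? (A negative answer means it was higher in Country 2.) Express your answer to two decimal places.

-2.90 percentage points

Labor's share = 1 − 0.5 = 0.5.
Country 1: TFP = 3.7 − 1.6 − 1.65 = 0.45%.
Country 2: TFP = 2.5 + 1.3 − 0.45 = 3.35%.
Difference = 0.45 − (3.35) = -2.9 pp.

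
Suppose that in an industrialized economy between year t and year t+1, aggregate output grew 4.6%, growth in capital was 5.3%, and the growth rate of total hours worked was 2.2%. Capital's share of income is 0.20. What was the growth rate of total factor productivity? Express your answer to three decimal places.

Total factor productivity growth was 1.780%.

Labor's share = 1 − 0.2 = 0.8.
Capital: 0.2 × 5.3 = 1.06 pp.
Total hours worked: 0.8 × 2.2 = 1.76 pp.
TFP growth = 4.6 − 2.82 = 1.78%.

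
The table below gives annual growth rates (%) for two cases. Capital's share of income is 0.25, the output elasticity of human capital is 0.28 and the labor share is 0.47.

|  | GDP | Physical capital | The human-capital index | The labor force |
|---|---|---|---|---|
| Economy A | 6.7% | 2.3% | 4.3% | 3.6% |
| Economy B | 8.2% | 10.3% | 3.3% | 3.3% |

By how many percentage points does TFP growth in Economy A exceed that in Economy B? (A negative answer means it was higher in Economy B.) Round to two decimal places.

Labor's share = 1 − 0.25 − 0.28 = 0.47.
Economy A: TFP = 6.7 − 0.575 − 1.204 − 1.692 = 3.229%.
Economy B: TFP = 8.2 − 2.575 − 0.924 − 1.551 = 3.15%.
Difference = 3.229 − (3.15) = 0.079 pp.

0.08 percentage points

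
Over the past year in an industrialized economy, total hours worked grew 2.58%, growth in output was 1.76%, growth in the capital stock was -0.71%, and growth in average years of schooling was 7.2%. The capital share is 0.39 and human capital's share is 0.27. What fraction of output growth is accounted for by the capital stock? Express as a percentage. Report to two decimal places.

The capital stock accounted for -15.73% of growth.

The capital stock contributed 0.39 × (-0.71) = -0.2769 pp.
Share of growth = -0.2769 / 1.76 × 100 = -15.733%.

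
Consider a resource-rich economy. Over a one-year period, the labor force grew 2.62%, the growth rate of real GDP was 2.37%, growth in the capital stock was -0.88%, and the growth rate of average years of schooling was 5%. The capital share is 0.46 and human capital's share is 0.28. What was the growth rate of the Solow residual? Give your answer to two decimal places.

The Solow residual grew 0.69%.

Labor's share = 1 − 0.46 − 0.28 = 0.26.
The capital stock: 0.46 × (-0.88) = -0.4048 pp.
Average years of schooling: 0.28 × 5 = 1.4 pp.
The labor force: 0.26 × 2.62 = 0.6812 pp.
TFP growth = 2.37 − 1.6764 = 0.6936%.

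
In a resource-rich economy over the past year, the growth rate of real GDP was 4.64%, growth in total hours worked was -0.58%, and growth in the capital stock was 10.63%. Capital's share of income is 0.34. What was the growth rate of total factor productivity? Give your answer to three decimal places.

1.409%

Labor's share = 1 − 0.34 = 0.66.
The capital stock: 0.34 × 10.63 = 3.6142 pp.
Total hours worked: 0.66 × (-0.58) = -0.3828 pp.
TFP growth = 4.64 − 3.2314 = 1.4086%.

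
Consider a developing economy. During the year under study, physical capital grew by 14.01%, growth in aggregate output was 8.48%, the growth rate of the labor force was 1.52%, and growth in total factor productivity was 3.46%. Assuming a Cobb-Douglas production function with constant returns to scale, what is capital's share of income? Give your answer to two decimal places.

Capital's share of income is 0.28.

gY = gA + α·gK + (1−α)·gL, so gY − gA − gL = α(gK − gL).
8.48 − 3.46 − 1.52 = α × (14.01 − 1.52).
3.5 = 12.49 α, so α = 0.2802.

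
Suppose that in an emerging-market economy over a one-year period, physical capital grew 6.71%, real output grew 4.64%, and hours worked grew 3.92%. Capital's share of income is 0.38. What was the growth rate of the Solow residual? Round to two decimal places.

Labor's share = 1 − 0.38 = 0.62.
Physical capital: 0.38 × 6.71 = 2.5498 pp.
Hours worked: 0.62 × 3.92 = 2.4304 pp.
TFP growth = 4.64 − 4.9802 = -0.3402%.

-0.34%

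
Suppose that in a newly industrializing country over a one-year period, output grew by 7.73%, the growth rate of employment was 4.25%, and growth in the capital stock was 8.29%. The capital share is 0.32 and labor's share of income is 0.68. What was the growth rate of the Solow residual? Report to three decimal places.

Labor's share = 1 − 0.32 = 0.68.
The capital stock: 0.32 × 8.29 = 2.6528 pp.
Employment: 0.68 × 4.25 = 2.89 pp.
TFP growth = 7.73 − 5.5428 = 2.1872%.

The Solow residual grew 2.187%.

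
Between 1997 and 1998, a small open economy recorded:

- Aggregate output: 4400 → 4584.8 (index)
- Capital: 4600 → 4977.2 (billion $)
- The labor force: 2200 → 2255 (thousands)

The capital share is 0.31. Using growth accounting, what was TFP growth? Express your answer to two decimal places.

-0.07%

Aggregate output growth = (4584.8 − 4400) / 4400 = 4.2%.
Capital growth = (4977.2 − 4600) / 4600 = 8.2%.
The labor force growth = (2255 − 2200) / 2200 = 2.5%.
Labor's share = 1 − 0.31 = 0.69.
Capital: 0.31 × 8.2 = 2.542 pp.
The labor force: 0.69 × 2.5 = 1.725 pp.
TFP growth = 4.2 − 4.267 = -0.067%.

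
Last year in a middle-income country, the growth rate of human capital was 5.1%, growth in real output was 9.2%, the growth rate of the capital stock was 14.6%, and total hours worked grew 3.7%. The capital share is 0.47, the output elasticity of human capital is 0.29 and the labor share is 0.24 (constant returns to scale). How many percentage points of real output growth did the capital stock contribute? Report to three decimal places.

6.862

Contribution = share × growth = 0.47 × 14.6 = 6.862 pp.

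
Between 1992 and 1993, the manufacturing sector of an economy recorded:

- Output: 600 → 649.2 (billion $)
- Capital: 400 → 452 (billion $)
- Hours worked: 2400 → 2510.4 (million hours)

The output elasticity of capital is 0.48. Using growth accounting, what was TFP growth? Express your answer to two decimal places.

-0.43%

Output growth = (649.2 − 600) / 600 = 8.2%.
Capital growth = (452 − 400) / 400 = 13%.
Hours worked growth = (2510.4 − 2400) / 2400 = 4.6%.
Labor's share = 1 − 0.48 = 0.52.
Capital: 0.48 × 13 = 6.24 pp.
Hours worked: 0.52 × 4.6 = 2.392 pp.
TFP growth = 8.2 − 8.632 = -0.432%.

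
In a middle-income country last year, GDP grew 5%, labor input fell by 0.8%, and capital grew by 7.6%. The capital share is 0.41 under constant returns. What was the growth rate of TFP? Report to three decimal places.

TFP grew 2.356%.

Labor's share = 1 − 0.41 = 0.59.
Capital: 0.41 × 7.6 = 3.116 pp.
Labor input: 0.59 × (-0.8) = -0.472 pp.
TFP growth = 5 − 2.644 = 2.356%.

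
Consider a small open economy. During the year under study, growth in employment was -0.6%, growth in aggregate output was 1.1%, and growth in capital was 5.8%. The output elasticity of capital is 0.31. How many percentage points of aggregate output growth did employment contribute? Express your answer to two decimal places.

-0.41 percentage points

Labor's share = 1 − 0.31 = 0.69.
Contribution = share × growth = 0.69 × (-0.6) = -0.414 pp.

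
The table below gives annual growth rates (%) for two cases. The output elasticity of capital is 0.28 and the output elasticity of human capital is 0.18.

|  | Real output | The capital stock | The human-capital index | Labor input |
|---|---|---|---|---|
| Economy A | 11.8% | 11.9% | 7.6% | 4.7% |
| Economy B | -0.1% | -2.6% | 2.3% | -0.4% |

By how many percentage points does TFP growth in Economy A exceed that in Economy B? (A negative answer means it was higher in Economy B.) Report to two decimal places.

4.13 percentage points

Labor's share = 1 − 0.28 − 0.18 = 0.54.
Economy A: TFP = 11.8 − 3.332 − 1.368 − 2.538 = 4.562%.
Economy B: TFP = -0.1 + 0.728 − 0.414 + 0.216 = 0.43%.
Difference = 4.562 − (0.43) = 4.132 pp.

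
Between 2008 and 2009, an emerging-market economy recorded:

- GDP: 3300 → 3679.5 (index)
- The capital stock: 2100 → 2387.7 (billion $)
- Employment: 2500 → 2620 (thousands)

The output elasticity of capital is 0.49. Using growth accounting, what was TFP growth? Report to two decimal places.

GDP growth = (3679.5 − 3300) / 3300 = 11.5%.
The capital stock growth = (2387.7 − 2100) / 2100 = 13.7%.
Employment growth = (2620 − 2500) / 2500 = 4.8%.
Labor's share = 1 − 0.49 = 0.51.
The capital stock: 0.49 × 13.7 = 6.713 pp.
Employment: 0.51 × 4.8 = 2.448 pp.
TFP growth = 11.5 − 9.161 = 2.339%.

2.34%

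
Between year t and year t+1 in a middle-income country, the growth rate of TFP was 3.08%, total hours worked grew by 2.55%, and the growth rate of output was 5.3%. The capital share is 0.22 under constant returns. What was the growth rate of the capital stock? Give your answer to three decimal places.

Labor's share = 1 − 0.22 = 0.78.
gY = gA + 0.78×2.55 + 0.22×g.
0.22×g = 5.3 − 3.08 − 1.989 = 0.231.
g = 0.231 / 0.22 = 1.05%.

1.050%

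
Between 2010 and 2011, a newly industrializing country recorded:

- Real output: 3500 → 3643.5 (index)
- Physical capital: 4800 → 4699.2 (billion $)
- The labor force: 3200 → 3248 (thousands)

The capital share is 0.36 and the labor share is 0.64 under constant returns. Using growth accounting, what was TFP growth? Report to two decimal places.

TFP grew 3.90%.

Real output growth = (3643.5 − 3500) / 3500 = 4.1%.
Physical capital growth = (4699.2 − 4800) / 4800 = -2.1%.
The labor force growth = (3248 − 3200) / 3200 = 1.5%.
Labor's share = 1 − 0.36 = 0.64.
Physical capital: 0.36 × (-2.1) = -0.756 pp.
The labor force: 0.64 × 1.5 = 0.96 pp.
TFP growth = 4.1 − 0.204 = 3.896%.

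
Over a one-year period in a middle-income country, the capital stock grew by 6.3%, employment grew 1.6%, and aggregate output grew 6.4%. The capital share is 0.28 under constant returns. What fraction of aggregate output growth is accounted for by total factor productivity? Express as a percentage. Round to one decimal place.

54.4%

Labor's share = 1 − 0.28 = 0.72.
The capital stock: 0.28 × 6.3 = 1.764 pp.
Employment: 0.72 × 1.6 = 1.152 pp.
TFP growth = 6.4 − 2.916 = 3.484%.
TFP share of growth = 3.484 / 6.4 × 100 = 54.438%.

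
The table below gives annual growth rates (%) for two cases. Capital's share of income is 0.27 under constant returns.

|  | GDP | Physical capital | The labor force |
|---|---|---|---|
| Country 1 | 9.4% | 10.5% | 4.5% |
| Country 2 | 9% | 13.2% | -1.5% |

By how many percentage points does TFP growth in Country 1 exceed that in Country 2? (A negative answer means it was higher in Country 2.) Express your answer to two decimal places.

Labor's share = 1 − 0.27 = 0.73.
Country 1: TFP = 9.4 − 2.835 − 3.285 = 3.28%.
Country 2: TFP = 9 − 3.564 + 1.095 = 6.531%.
Difference = 3.28 − (6.531) = -3.251 pp.

-3.25 percentage points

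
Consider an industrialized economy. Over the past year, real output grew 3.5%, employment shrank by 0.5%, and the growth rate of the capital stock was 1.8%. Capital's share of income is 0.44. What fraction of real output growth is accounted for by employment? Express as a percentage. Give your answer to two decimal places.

Labor's share = 1 − 0.44 = 0.56.
Employment contributed 0.56 × (-0.5) = -0.28 pp.
Share of growth = -0.28 / 3.5 × 100 = -8%.

-8.00%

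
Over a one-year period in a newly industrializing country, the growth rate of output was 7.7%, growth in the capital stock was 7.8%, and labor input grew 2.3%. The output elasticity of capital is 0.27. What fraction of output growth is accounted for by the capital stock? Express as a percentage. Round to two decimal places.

The capital stock contributed 0.27 × 7.8 = 2.106 pp.
Share of growth = 2.106 / 7.7 × 100 = 27.3506%.

The capital stock accounted for 27.35% of growth.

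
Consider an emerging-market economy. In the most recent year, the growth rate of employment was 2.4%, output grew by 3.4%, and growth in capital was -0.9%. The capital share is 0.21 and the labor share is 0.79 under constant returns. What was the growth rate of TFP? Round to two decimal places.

Labor's share = 1 − 0.21 = 0.79.
Capital: 0.21 × (-0.9) = -0.189 pp.
Employment: 0.79 × 2.4 = 1.896 pp.
TFP growth = 3.4 − 1.707 = 1.693%.

TFP growth was 1.69%.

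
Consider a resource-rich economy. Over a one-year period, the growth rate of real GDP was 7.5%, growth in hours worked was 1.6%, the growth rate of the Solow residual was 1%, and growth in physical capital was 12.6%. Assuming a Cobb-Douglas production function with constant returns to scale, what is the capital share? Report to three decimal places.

gY = gA + α·gK + (1−α)·gL, so gY − gA − gL = α(gK − gL).
7.5 − 1 − 1.6 = α × (12.6 − 1.6).
4.9 = 11 α, so α = 0.44545.

0.445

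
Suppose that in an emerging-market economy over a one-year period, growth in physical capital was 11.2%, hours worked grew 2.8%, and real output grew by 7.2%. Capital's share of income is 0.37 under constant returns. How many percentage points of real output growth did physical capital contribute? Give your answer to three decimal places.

4.144 percentage points

Contribution = share × growth = 0.37 × 11.2 = 4.144 pp.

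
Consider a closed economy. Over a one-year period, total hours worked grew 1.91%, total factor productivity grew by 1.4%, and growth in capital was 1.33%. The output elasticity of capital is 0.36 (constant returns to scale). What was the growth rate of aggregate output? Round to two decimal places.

Labor's share = 1 − 0.36 = 0.64.
Capital: 0.36 × 1.33 = 0.4788 pp.
Total hours worked: 0.64 × 1.91 = 1.2224 pp.
Output growth = 1.4 + 1.7012 = 3.1012%.

Aggregate output growth was 3.10%.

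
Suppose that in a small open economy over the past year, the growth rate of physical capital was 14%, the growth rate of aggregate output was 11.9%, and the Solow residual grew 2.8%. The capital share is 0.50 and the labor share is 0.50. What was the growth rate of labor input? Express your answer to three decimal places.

Labor's share = 1 − 0.5 = 0.5.
gY = gA + 0.5×14 + 0.5×g.
0.5×g = 11.9 − 2.8 − 7 = 2.1.
g = 2.1 / 0.5 = 4.2%.

4.200%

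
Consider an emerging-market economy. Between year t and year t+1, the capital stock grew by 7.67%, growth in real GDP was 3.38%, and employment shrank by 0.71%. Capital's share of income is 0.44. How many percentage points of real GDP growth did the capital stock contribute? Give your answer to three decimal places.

Contribution = share × growth = 0.44 × 7.67 = 3.3748 pp.

3.375 pp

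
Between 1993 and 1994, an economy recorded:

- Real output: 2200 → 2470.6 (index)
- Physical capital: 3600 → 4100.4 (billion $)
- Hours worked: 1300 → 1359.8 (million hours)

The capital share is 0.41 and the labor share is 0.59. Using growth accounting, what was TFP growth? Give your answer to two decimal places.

3.89%

Real output growth = (2470.6 − 2200) / 2200 = 12.3%.
Physical capital growth = (4100.4 − 3600) / 3600 = 13.9%.
Hours worked growth = (1359.8 − 1300) / 1300 = 4.6%.
Labor's share = 1 − 0.41 = 0.59.
Physical capital: 0.41 × 13.9 = 5.699 pp.
Hours worked: 0.59 × 4.6 = 2.714 pp.
TFP growth = 12.3 − 8.413 = 3.887%.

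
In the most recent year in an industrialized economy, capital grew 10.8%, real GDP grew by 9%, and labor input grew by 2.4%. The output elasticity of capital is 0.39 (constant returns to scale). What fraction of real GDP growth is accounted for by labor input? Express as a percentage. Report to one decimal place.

Labor's share = 1 − 0.39 = 0.61.
Labor input contributed 0.61 × 2.4 = 1.464 pp.
Share of growth = 1.464 / 9 × 100 = 16.267%.

Labor input accounted for 16.3% of growth.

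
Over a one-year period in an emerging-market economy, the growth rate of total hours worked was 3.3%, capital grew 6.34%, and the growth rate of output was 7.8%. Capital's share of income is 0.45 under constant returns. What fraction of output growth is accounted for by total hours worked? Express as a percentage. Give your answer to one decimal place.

Total hours worked accounted for 23.3% of growth.

Labor's share = 1 − 0.45 = 0.55.
Total hours worked contributed 0.55 × 3.3 = 1.815 pp.
Share of growth = 1.815 / 7.8 × 100 = 23.269%.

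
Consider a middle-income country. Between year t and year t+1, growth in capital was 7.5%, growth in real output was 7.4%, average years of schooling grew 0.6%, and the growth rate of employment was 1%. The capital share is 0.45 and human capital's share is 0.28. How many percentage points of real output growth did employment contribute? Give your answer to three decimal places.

Labor's share = 1 − 0.45 − 0.28 = 0.27.
Contribution = share × growth = 0.27 × 1 = 0.27 pp.

0.270 percentage points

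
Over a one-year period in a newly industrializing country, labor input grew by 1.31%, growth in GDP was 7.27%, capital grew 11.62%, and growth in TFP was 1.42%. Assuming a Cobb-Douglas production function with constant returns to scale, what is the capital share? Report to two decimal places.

0.44

gY = gA + α·gK + (1−α)·gL, so gY − gA − gL = α(gK − gL).
7.27 − 1.42 − 1.31 = α × (11.62 − 1.31).
4.54 = 10.31 α, so α = 0.4403.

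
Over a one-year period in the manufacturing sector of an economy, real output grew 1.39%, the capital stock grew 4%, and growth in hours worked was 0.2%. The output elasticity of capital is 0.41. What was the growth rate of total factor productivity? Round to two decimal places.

Labor's share = 1 − 0.41 = 0.59.
The capital stock: 0.41 × 4 = 1.64 pp.
Hours worked: 0.59 × 0.2 = 0.118 pp.
TFP growth = 1.39 − 1.758 = -0.368%.

-0.37%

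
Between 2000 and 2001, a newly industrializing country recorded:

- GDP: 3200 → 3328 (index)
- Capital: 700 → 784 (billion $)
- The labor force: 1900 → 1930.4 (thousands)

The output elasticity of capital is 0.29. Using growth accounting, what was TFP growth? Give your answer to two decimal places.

GDP growth = (3328 − 3200) / 3200 = 4%.
Capital growth = (784 − 700) / 700 = 12%.
The labor force growth = (1930.4 − 1900) / 1900 = 1.6%.
Labor's share = 1 − 0.29 = 0.71.
Capital: 0.29 × 12 = 3.48 pp.
The labor force: 0.71 × 1.6 = 1.136 pp.
TFP growth = 4 − 4.616 = -0.616%.

-0.62%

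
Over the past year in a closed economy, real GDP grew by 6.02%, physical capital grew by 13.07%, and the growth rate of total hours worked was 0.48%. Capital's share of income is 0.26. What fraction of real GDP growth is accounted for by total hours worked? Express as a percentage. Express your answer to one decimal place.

Total hours worked accounted for 5.9% of growth.

Labor's share = 1 − 0.26 = 0.74.
Total hours worked contributed 0.74 × 0.48 = 0.3552 pp.
Share of growth = 0.3552 / 6.02 × 100 = 5.9%.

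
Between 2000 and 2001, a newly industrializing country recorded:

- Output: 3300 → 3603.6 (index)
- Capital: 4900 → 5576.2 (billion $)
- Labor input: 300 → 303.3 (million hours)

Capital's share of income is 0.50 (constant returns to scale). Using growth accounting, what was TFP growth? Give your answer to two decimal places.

Output growth = (3603.6 − 3300) / 3300 = 9.2%.
Capital growth = (5576.2 − 4900) / 4900 = 13.8%.
Labor input growth = (303.3 − 300) / 300 = 1.1%.
Labor's share = 1 − 0.5 = 0.5.
Capital: 0.5 × 13.8 = 6.9 pp.
Labor input: 0.5 × 1.1 = 0.55 pp.
TFP growth = 9.2 − 7.45 = 1.75%.

1.75%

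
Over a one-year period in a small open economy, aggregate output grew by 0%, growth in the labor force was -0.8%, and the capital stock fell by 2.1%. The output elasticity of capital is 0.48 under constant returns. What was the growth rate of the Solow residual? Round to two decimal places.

Labor's share = 1 − 0.48 = 0.52.
The capital stock: 0.48 × (-2.1) = -1.008 pp.
The labor force: 0.52 × (-0.8) = -0.416 pp.
TFP growth = 0 + 1.424 = 1.424%.

1.42%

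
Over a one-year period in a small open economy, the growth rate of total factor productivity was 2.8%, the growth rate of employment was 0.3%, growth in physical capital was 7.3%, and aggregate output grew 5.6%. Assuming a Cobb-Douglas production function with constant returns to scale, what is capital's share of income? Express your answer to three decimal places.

Capital's share of income is 0.357.

gY = gA + α·gK + (1−α)·gL, so gY − gA − gL = α(gK − gL).
5.6 − 2.8 − 0.3 = α × (7.3 − 0.3).
2.5 = 7 α, so α = 0.35714.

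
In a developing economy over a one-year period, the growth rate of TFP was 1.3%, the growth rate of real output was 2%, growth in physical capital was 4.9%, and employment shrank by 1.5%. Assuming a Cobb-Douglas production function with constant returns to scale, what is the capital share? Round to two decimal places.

gY = gA + α·gK + (1−α)·gL, so gY − gA − gL = α(gK − gL).
2 − 1.3 + 1.5 = α × (4.9 − (-1.5)).
2.2 = 6.4 α, so α = 0.3438.

0.34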